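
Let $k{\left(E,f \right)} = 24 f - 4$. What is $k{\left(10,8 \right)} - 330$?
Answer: $-142$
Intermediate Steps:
$k{\left(E,f \right)} = -4 + 24 f$
$k{\left(10,8 \right)} - 330 = \left(-4 + 24 \cdot 8\right) - 330 = \left(-4 + 192\right) - 330 = 188 - 330 = -142$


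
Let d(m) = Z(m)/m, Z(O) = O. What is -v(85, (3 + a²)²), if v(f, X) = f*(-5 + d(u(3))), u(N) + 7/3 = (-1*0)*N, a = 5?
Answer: 340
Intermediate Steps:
u(N) = -7/3 (u(N) = -7/3 + (-1*0)*N = -7/3 + 0*N = -7/3 + 0 = -7/3)
d(m) = 1 (d(m) = m/m = 1)
v(f, X) = -4*f (v(f, X) = f*(-5 + 1) = f*(-4) = -4*f)
-v(85, (3 + a²)²) = -(-4)*85 = -1*(-340) = 340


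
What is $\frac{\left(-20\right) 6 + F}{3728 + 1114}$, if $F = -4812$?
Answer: $- \frac{274}{269} \approx -1.0186$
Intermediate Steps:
$\frac{\left(-20\right) 6 + F}{3728 + 1114} = \frac{\left(-20\right) 6 - 4812}{3728 + 1114} = \frac{-120 - 4812}{4842} = \left(-4932\right) \frac{1}{4842} = - \frac{274}{269}$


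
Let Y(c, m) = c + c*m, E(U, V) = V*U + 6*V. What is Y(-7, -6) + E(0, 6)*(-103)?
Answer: -3673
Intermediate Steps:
E(U, V) = 6*V + U*V (E(U, V) = U*V + 6*V = 6*V + U*V)
Y(-7, -6) + E(0, 6)*(-103) = -7*(1 - 6) + (6*(6 + 0))*(-103) = -7*(-5) + (6*6)*(-103) = 35 + 36*(-103) = 35 - 3708 = -3673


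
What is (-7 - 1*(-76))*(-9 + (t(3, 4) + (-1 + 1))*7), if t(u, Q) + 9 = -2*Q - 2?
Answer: -9798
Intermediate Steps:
t(u, Q) = -11 - 2*Q (t(u, Q) = -9 + (-2*Q - 2) = -9 + (-2 - 2*Q) = -11 - 2*Q)
(-7 - 1*(-76))*(-9 + (t(3, 4) + (-1 + 1))*7) = (-7 - 1*(-76))*(-9 + ((-11 - 2*4) + (-1 + 1))*7) = (-7 + 76)*(-9 + ((-11 - 8) + 0)*7) = 69*(-9 + (-19 + 0)*7) = 69*(-9 - 19*7) = 69*(-9 - 133) = 69*(-142) = -9798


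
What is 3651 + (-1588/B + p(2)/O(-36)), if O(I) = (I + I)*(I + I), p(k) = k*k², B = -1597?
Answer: 3779289877/1034856 ≈ 3652.0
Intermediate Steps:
p(k) = k³
O(I) = 4*I² (O(I) = (2*I)*(2*I) = 4*I²)
3651 + (-1588/B + p(2)/O(-36)) = 3651 + (-1588/(-1597) + 2³/((4*(-36)²))) = 3651 + (-1588*(-1/1597) + 8/((4*1296))) = 3651 + (1588/1597 + 8/5184) = 3651 + (1588/1597 + 8*(1/5184)) = 3651 + (1588/1597 + 1/648) = 3651 + 1030621/1034856 = 3779289877/1034856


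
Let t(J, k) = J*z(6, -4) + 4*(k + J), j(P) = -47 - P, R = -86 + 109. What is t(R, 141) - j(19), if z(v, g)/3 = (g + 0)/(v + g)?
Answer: 584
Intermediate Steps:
R = 23
z(v, g) = 3*g/(g + v) (z(v, g) = 3*((g + 0)/(v + g)) = 3*(g/(g + v)) = 3*g/(g + v))
t(J, k) = -2*J + 4*k (t(J, k) = J*(3*(-4)/(-4 + 6)) + 4*(k + J) = J*(3*(-4)/2) + 4*(J + k) = J*(3*(-4)*(½)) + (4*J + 4*k) = J*(-6) + (4*J + 4*k) = -6*J + (4*J + 4*k) = -2*J + 4*k)
t(R, 141) - j(19) = (-2*23 + 4*141) - (-47 - 1*19) = (-46 + 564) - (-47 - 19) = 518 - 1*(-66) = 518 + 66 = 584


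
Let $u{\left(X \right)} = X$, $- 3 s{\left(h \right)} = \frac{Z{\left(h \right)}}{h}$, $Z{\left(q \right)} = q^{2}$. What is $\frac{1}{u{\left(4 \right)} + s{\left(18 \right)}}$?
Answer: $- \frac{1}{2} \approx -0.5$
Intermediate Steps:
$s{\left(h \right)} = - \frac{h}{3}$ ($s{\left(h \right)} = - \frac{h^{2} \frac{1}{h}}{3} = - \frac{h}{3}$)
$\frac{1}{u{\left(4 \right)} + s{\left(18 \right)}} = \frac{1}{4 - 6} = \frac{1}{-2} = - \frac{1}{2}$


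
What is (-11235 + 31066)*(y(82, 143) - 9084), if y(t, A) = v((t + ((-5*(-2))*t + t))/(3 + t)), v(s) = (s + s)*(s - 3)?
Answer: -1273095228468/7225 ≈ -1.7621e+8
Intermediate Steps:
v(s) = 2*s*(-3 + s) (v(s) = (2*s)*(-3 + s) = 2*s*(-3 + s))
y(t, A) = 24*t*(-3 + 12*t/(3 + t))/(3 + t) (y(t, A) = 2*((t + ((-5*(-2))*t + t))/(3 + t))*(-3 + (t + ((-5*(-2))*t + t))/(3 + t)) = 2*((t + (10*t + t))/(3 + t))*(-3 + (t + (10*t + t))/(3 + t)) = 2*((t + 11*t)/(3 + t))*(-3 + (t + 11*t)/(3 + t)) = 2*((12*t)/(3 + t))*(-3 + (12*t)/(3 + t)) = 2*(12*t/(3 + t))*(-3 + 12*t/(3 + t)) = 24*t*(-3 + 12*t/(3 + t))/(3 + t))
(-11235 + 31066)*(y(82, 143) - 9084) = (-11235 + 31066)*(216*82*(-1 + 82)/(3 + 82)² - 9084) = 19831*(216*82*81/85² - 9084) = 19831*(216*82*(1/7225)*81 - 9084) = 19831*(1434672/7225 - 9084) = 19831*(-64197228/7225) = -1273095228468/7225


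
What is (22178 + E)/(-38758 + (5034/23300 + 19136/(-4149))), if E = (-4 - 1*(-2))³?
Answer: -1071605794500/1873613365667 ≈ -0.57195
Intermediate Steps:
E = -8 (E = (-4 + 2)³ = (-2)³ = -8)
(22178 + E)/(-38758 + (5034/23300 + 19136/(-4149))) = (22178 - 8)/(-38758 + (5034/23300 + 19136/(-4149))) = 22170/(-38758 + (5034*(1/23300) + 19136*(-1/4149))) = 22170/(-38758 + (2517/11650 - 19136/4149)) = 22170/(-38758 - 212491367/48335850) = 22170/(-1873613365667/48335850) = 22170*(-48335850/1873613365667) = -1071605794500/1873613365667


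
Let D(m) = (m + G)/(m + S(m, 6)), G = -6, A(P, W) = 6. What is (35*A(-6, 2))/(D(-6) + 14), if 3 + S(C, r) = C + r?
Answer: 315/23 ≈ 13.696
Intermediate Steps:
S(C, r) = -3 + C + r (S(C, r) = -3 + (C + r) = -3 + C + r)
D(m) = (-6 + m)/(3 + 2*m) (D(m) = (m - 6)/(m + (-3 + m + 6)) = (-6 + m)/(m + (3 + m)) = (-6 + m)/(3 + 2*m))
(35*A(-6, 2))/(D(-6) + 14) = (35*6)/((-6 - 6)/(3 + 2*(-6)) + 14) = 210/(-12/(3 - 12) + 14) = 210/(-12/(-9) + 14) = 210/(-⅑*(-12) + 14) = 210/(4/3 + 14) = 210/(46/3) = 210*(3/46) = 315/23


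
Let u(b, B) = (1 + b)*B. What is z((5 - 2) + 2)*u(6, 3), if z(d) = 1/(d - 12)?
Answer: -3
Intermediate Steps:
u(b, B) = B*(1 + b)
z(d) = 1/(-12 + d)
z((5 - 2) + 2)*u(6, 3) = (3*(1 + 6))/(-12 + ((5 - 2) + 2)) = (3*7)/(-12 + (3 + 2)) = 21/(-12 + 5) = 21/(-7) = -1/7*21 = -3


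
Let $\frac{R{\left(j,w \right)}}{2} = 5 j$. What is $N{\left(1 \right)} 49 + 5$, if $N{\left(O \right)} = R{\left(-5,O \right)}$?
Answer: $-2445$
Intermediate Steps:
$R{\left(j,w \right)} = 10 j$ ($R{\left(j,w \right)} = 2 \cdot 5 j = 10 j$)
$N{\left(O \right)} = -50$ ($N{\left(O \right)} = 10 \left(-5\right) = -50$)
$N{\left(1 \right)} 49 + 5 = \left(-50\right) 49 + 5 = -2450 + 5 = -2445$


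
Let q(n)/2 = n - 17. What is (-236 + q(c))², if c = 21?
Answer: 51984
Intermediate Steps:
q(n) = -34 + 2*n (q(n) = 2*(n - 17) = 2*(-17 + n) = -34 + 2*n)
(-236 + q(c))² = (-236 + (-34 + 2*21))² = (-236 + (-34 + 42))² = (-236 + 8)² = (-228)² = 51984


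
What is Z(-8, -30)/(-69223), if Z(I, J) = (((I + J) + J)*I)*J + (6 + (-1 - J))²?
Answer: 15095/69223 ≈ 0.21806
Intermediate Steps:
Z(I, J) = (5 - J)² + I*J*(I + 2*J) (Z(I, J) = ((I + 2*J)*I)*J + (5 - J)² = (I*(I + 2*J))*J + (5 - J)² = I*J*(I + 2*J) + (5 - J)² = (5 - J)² + I*J*(I + 2*J))
Z(-8, -30)/(-69223) = ((-5 - 30)² - 30*(-8)² + 2*(-8)*(-30)²)/(-69223) = ((-35)² - 30*64 + 2*(-8)*900)*(-1/69223) = (1225 - 1920 - 14400)*(-1/69223) = -15095*(-1/69223) = 15095/69223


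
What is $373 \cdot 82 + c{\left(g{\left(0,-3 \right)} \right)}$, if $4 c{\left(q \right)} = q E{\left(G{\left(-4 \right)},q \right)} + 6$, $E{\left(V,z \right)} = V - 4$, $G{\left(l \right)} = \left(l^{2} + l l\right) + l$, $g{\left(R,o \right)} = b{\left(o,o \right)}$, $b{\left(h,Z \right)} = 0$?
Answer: $\frac{61175}{2} \approx 30588.0$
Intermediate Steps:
$g{\left(R,o \right)} = 0$
$G{\left(l \right)} = l + 2 l^{2}$ ($G{\left(l \right)} = \left(l^{2} + l^{2}\right) + l = 2 l^{2} + l = l + 2 l^{2}$)
$E{\left(V,z \right)} = -4 + V$
$c{\left(q \right)} = \frac{3}{2} + 6 q$ ($c{\left(q \right)} = \frac{q \left(-4 - 4 \left(1 + 2 \left(-4\right)\right)\right) + 6}{4} = \frac{q \left(-4 - 4 \left(1 - 8\right)\right) + 6}{4} = \frac{q \left(-4 - -28\right) + 6}{4} = \frac{q \left(-4 + 28\right) + 6}{4} = \frac{q 24 + 6}{4} = \frac{24 q + 6}{4} = \frac{6 + 24 q}{4} = \frac{3}{2} + 6 q$)
$373 \cdot 82 + c{\left(g{\left(0,-3 \right)} \right)} = 373 \cdot 82 + \left(\frac{3}{2} + 6 \cdot 0\right) = 30586 + \left(\frac{3}{2} + 0\right) = 30586 + \frac{3}{2} = \frac{61175}{2}$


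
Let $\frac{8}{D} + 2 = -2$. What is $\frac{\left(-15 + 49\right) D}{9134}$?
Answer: $- \frac{34}{4567} \approx -0.0074447$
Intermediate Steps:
$D = -2$ ($D = \frac{8}{-2 - 2} = \frac{8}{-4} = 8 \left(- \frac{1}{4}\right) = -2$)
$\frac{\left(-15 + 49\right) D}{9134} = \frac{\left(-15 + 49\right) \left(-2\right)}{9134} = 34 \left(-2\right) \frac{1}{9134} = \left(-68\right) \frac{1}{9134} = - \frac{34}{4567}$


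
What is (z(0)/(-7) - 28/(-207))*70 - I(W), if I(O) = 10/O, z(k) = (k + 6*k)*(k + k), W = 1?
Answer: -110/207 ≈ -0.53140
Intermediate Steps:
z(k) = 14*k**2 (z(k) = (7*k)*(2*k) = 14*k**2)
(z(0)/(-7) - 28/(-207))*70 - I(W) = ((14*0**2)/(-7) - 28/(-207))*70 - 10/1 = ((14*0)*(-1/7) - 28*(-1/207))*70 - 10 = (0*(-1/7) + 28/207)*70 - 1*10 = (0 + 28/207)*70 - 10 = (28/207)*70 - 10 = 1960/207 - 10 = -110/207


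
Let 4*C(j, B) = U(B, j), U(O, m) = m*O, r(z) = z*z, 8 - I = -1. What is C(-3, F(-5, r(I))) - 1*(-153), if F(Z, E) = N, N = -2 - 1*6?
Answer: 159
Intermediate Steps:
I = 9 (I = 8 - 1*(-1) = 8 + 1 = 9)
r(z) = z²
N = -8 (N = -2 - 6 = -8)
F(Z, E) = -8
U(O, m) = O*m
C(j, B) = B*j/4 (C(j, B) = (B*j)/4 = B*j/4)
C(-3, F(-5, r(I))) - 1*(-153) = (¼)*(-8)*(-3) - 1*(-153) = 6 + 153 = 159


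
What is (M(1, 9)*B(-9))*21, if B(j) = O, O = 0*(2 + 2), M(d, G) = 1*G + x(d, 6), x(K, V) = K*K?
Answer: 0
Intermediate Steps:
x(K, V) = K²
M(d, G) = G + d² (M(d, G) = 1*G + d² = G + d²)
O = 0 (O = 0*4 = 0)
B(j) = 0
(M(1, 9)*B(-9))*21 = ((9 + 1²)*0)*21 = ((9 + 1)*0)*21 = (10*0)*21 = 0*21 = 0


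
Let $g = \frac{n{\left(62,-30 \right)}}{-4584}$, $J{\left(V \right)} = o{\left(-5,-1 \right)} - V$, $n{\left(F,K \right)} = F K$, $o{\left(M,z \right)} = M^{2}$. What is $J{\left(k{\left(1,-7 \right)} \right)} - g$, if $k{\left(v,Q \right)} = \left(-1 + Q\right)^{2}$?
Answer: $- \frac{15053}{382} \approx -39.406$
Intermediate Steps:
$J{\left(V \right)} = 25 - V$ ($J{\left(V \right)} = \left(-5\right)^{2} - V = 25 - V$)
$g = \frac{155}{382}$ ($g = \frac{62 \left(-30\right)}{-4584} = \left(-1860\right) \left(- \frac{1}{4584}\right) = \frac{155}{382} \approx 0.40576$)
$J{\left(k{\left(1,-7 \right)} \right)} - g = \left(25 - \left(-1 - 7\right)^{2}\right) - \frac{155}{382} = \left(25 - \left(-8\right)^{2}\right) - \frac{155}{382} = \left(25 - 64\right) - \frac{155}{382} = -39 - \frac{155}{382} = - \frac{15053}{382}$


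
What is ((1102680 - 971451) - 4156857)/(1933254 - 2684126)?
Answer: 1006407/187718 ≈ 5.3613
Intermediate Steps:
((1102680 - 971451) - 4156857)/(1933254 - 2684126) = (131229 - 4156857)/(-750872) = -4025628*(-1/750872) = 1006407/187718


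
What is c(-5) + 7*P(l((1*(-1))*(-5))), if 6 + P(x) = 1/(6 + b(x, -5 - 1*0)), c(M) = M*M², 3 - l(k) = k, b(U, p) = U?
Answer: -661/4 ≈ -165.25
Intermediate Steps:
l(k) = 3 - k
c(M) = M³
P(x) = -6 + 1/(6 + x)
c(-5) + 7*P(l((1*(-1))*(-5))) = (-5)³ + 7*((-35 - 6*(3 - 1*(-1)*(-5)))/(6 + (3 - 1*(-1)*(-5)))) = -125 + 7*((-35 - 6*(3 - (-1)*(-5)))/(6 + (3 - (-1)*(-5)))) = -125 + 7*((-35 - 6*(3 - 1*5))/(6 + (3 - 1*5))) = -125 + 7*((-35 - 6*(3 - 5))/(6 + (3 - 5))) = -125 + 7*((-35 - 6*(-2))/(6 - 2)) = -125 + 7*((-35 + 12)/4) = -125 + 7*((¼)*(-23)) = -125 + 7*(-23/4) = -125 - 161/4 = -661/4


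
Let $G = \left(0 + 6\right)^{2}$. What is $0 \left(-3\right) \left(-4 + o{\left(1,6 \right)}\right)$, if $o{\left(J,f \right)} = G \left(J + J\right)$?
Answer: $0$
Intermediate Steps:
$G = 36$ ($G = 6^{2} = 36$)
$o{\left(J,f \right)} = 72 J$ ($o{\left(J,f \right)} = 36 \left(J + J\right) = 36 \cdot 2 J = 72 J$)
$0 \left(-3\right) \left(-4 + o{\left(1,6 \right)}\right) = 0 \left(-3\right) \left(-4 + 72 \cdot 1\right) = 0 \left(-4 + 72\right) = 0 \cdot 68 = 0$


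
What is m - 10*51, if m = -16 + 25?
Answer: -501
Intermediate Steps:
m = 9
m - 10*51 = 9 - 10*51 = 9 - 510 = -501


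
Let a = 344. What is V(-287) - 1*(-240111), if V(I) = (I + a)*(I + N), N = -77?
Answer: 219363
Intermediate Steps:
V(I) = (-77 + I)*(344 + I) (V(I) = (I + 344)*(I - 77) = (344 + I)*(-77 + I) = (-77 + I)*(344 + I))
V(-287) - 1*(-240111) = (-26488 + (-287)² + 267*(-287)) - 1*(-240111) = (-26488 + 82369 - 76629) + 240111 = -20748 + 240111 = 219363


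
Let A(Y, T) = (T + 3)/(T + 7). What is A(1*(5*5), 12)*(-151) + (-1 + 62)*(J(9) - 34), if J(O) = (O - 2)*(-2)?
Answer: -57897/19 ≈ -3047.2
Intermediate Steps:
A(Y, T) = (3 + T)/(7 + T)
J(O) = 4 - 2*O (J(O) = (-2 + O)*(-2) = 4 - 2*O)
A(1*(5*5), 12)*(-151) + (-1 + 62)*(J(9) - 34) = ((3 + 12)/(7 + 12))*(-151) + (-1 + 62)*((4 - 2*9) - 34) = (15/19)*(-151) + 61*((4 - 18) - 34) = ((1/19)*15)*(-151) + 61*(-14 - 34) = (15/19)*(-151) + 61*(-48) = -2265/19 - 2928 = -57897/19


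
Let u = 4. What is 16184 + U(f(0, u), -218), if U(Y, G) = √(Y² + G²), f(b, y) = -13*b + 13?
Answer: 16184 + √47693 ≈ 16402.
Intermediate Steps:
f(b, y) = 13 - 13*b
U(Y, G) = √(G² + Y²)
16184 + U(f(0, u), -218) = 16184 + √((-218)² + (13 - 13*0)²) = 16184 + √(47524 + (13 + 0)²) = 16184 + √(47524 + 13²) = 16184 + √(47524 + 169) = 16184 + √47693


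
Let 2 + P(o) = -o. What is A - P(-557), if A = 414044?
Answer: 413489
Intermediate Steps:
P(o) = -2 - o
A - P(-557) = 414044 - (-2 - 1*(-557)) = 414044 - (-2 + 557) = 414044 - 1*555 = 414044 - 555 = 413489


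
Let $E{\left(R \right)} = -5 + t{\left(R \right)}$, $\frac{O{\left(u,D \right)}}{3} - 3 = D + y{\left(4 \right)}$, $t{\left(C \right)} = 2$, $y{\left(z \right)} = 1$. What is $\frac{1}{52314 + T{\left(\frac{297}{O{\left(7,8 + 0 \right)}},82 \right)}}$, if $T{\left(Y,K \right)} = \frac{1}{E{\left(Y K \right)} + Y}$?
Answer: $\frac{21}{1098598} \approx 1.9115 \cdot 10^{-5}$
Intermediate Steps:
$O{\left(u,D \right)} = 12 + 3 D$ ($O{\left(u,D \right)} = 9 + 3 \left(D + 1\right) = 9 + 3 \left(1 + D\right) = 9 + \left(3 + 3 D\right) = 12 + 3 D$)
$E{\left(R \right)} = -3$ ($E{\left(R \right)} = -5 + 2 = -3$)
$T{\left(Y,K \right)} = \frac{1}{-3 + Y}$
$\frac{1}{52314 + T{\left(\frac{297}{O{\left(7,8 + 0 \right)}},82 \right)}} = \frac{1}{52314 + \frac{1}{-3 + \frac{297}{12 + 3 \left(8 + 0\right)}}} = \frac{1}{52314 + \frac{1}{-3 + \frac{297}{12 + 3 \cdot 8}}} = \frac{1}{52314 + \frac{1}{-3 + \frac{297}{12 + 24}}} = \frac{1}{52314 + \frac{1}{-3 + \frac{297}{36}}} = \frac{1}{52314 + \frac{1}{-3 + 297 \cdot \frac{1}{36}}} = \frac{1}{52314 + \frac{1}{-3 + \frac{33}{4}}} = \frac{1}{52314 + \frac{1}{\frac{21}{4}}} = \frac{1}{52314 + \frac{4}{21}} = \frac{1}{\frac{1098598}{21}} = \frac{21}{1098598}$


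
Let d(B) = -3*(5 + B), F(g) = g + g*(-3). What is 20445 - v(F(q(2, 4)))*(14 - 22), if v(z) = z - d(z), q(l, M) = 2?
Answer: 20437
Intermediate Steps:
F(g) = -2*g (F(g) = g - 3*g = -2*g)
d(B) = -15 - 3*B
v(z) = 15 + 4*z (v(z) = z - (-15 - 3*z) = z + (15 + 3*z) = 15 + 4*z)
20445 - v(F(q(2, 4)))*(14 - 22) = 20445 - (15 + 4*(-2*2))*(14 - 22) = 20445 - (15 + 4*(-4))*(-8) = 20445 - (15 - 16)*(-8) = 20445 - (-1)*(-8) = 20445 - 1*8 = 20445 - 8 = 20437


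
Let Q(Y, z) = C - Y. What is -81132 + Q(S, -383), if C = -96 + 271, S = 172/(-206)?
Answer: -8338485/103 ≈ -80956.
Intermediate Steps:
S = -86/103 (S = 172*(-1/206) = -86/103 ≈ -0.83495)
C = 175
Q(Y, z) = 175 - Y
-81132 + Q(S, -383) = -81132 + (175 - 1*(-86/103)) = -81132 + (175 + 86/103) = -81132 + 18111/103 = -8338485/103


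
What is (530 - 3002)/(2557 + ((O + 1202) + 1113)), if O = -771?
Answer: -824/1367 ≈ -0.60278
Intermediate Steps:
(530 - 3002)/(2557 + ((O + 1202) + 1113)) = (530 - 3002)/(2557 + ((-771 + 1202) + 1113)) = -2472/(2557 + (431 + 1113)) = -2472/(2557 + 1544) = -2472/4101 = -2472*1/4101 = -824/1367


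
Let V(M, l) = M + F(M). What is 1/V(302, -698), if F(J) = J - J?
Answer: 1/302 ≈ 0.0033113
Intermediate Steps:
F(J) = 0
V(M, l) = M (V(M, l) = M + 0 = M)
1/V(302, -698) = 1/302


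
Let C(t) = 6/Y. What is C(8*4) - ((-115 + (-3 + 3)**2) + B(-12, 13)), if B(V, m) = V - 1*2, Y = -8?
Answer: 513/4 ≈ 128.25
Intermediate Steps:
C(t) = -3/4 (C(t) = 6/(-8) = 6*(-1/8) = -3/4)
B(V, m) = -2 + V (B(V, m) = V - 2 = -2 + V)
C(8*4) - ((-115 + (-3 + 3)**2) + B(-12, 13)) = -3/4 - ((-115 + (-3 + 3)**2) + (-2 - 12)) = -3/4 - ((-115 + 0**2) - 14) = -3/4 - ((-115 + 0) - 14) = -3/4 - (-115 - 14) = -3/4 - 1*(-129) = -3/4 + 129 = 513/4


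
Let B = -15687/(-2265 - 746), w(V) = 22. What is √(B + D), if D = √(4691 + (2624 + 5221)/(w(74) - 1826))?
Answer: √(38429410909428 + 8177641142*√3813078269)/2715922 ≈ 8.5831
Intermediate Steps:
D = √3813078269/902 (D = √(4691 + (2624 + 5221)/(22 - 1826)) = √(4691 + 7845/(-1804)) = √(4691 + 7845*(-1/1804)) = √(4691 - 7845/1804) = √(8454719/1804) = √3813078269/902 ≈ 68.459)
B = 15687/3011 (B = -15687/(-3011) = -15687*(-1/3011) = 15687/3011 ≈ 5.2099)
√(B + D) = √(15687/3011 + √3813078269/902)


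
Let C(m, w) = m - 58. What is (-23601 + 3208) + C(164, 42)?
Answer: -20287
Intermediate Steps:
C(m, w) = -58 + m
(-23601 + 3208) + C(164, 42) = (-23601 + 3208) + (-58 + 164) = -20393 + 106 = -20287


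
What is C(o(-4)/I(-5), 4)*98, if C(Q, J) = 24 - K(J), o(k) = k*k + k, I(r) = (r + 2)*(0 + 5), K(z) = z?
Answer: 1960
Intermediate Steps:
I(r) = 10 + 5*r (I(r) = (2 + r)*5 = 10 + 5*r)
o(k) = k + k² (o(k) = k² + k = k + k²)
C(Q, J) = 24 - J
C(o(-4)/I(-5), 4)*98 = (24 - 1*4)*98 = (24 - 4)*98 = 20*98 = 1960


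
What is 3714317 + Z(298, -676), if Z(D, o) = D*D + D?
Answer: 3803419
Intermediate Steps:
Z(D, o) = D + D² (Z(D, o) = D² + D = D + D²)
3714317 + Z(298, -676) = 3714317 + 298*(1 + 298) = 3714317 + 298*299 = 3714317 + 89102 = 3803419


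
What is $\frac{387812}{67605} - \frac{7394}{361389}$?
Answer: $\frac{46550373166}{8143901115} \approx 5.716$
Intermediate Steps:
$\frac{387812}{67605} - \frac{7394}{361389} = \frac{46550373166}{8143901115}$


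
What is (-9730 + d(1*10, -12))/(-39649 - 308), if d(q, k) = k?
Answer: 9742/39957 ≈ 0.24381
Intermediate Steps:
(-9730 + d(1*10, -12))/(-39649 - 308) = (-9730 - 12)/(-39649 - 308) = -9742/(-39957) = -9742*(-1/39957) = 9742/39957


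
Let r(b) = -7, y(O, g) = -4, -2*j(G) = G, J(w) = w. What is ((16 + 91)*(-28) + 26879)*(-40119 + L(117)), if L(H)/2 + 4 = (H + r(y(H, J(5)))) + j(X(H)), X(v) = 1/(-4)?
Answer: -3812371641/4 ≈ -9.5309e+8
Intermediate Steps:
X(v) = -¼
j(G) = -G/2
L(H) = -87/4 + 2*H (L(H) = -8 + 2*((H - 7) - ½*(-¼)) = -8 + 2*((-7 + H) + ⅛) = -8 + 2*(-55/8 + H) = -8 + (-55/4 + 2*H) = -87/4 + 2*H)
((16 + 91)*(-28) + 26879)*(-40119 + L(117)) = ((16 + 91)*(-28) + 26879)*(-40119 + (-87/4 + 2*117)) = (107*(-28) + 26879)*(-40119 + (-87/4 + 234)) = (-2996 + 26879)*(-40119 + 849/4) = 23883*(-159627/4) = -3812371641/4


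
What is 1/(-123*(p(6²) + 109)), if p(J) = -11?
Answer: -1/12054 ≈ -8.2960e-5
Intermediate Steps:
1/(-123*(p(6²) + 109)) = 1/(-123*(-11 + 109)) = 1/(-123*98) = 1/(-12054) = -1/12054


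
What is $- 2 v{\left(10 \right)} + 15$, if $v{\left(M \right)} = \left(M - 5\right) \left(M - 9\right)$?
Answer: $5$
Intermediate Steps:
$v{\left(M \right)} = \left(-9 + M\right) \left(-5 + M\right)$ ($v{\left(M \right)} = \left(-5 + M\right) \left(-9 + M\right) = \left(-9 + M\right) \left(-5 + M\right)$)
$- 2 v{\left(10 \right)} + 15 = - 2 \left(45 + 10^{2} - 140\right) + 15 = - 2 \left(45 + 100 - 140\right) + 15 = \left(-2\right) 5 + 15 = -10 + 15 = 5$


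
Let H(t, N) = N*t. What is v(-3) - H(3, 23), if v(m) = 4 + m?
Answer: -68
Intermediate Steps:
v(-3) - H(3, 23) = (4 - 3) - 23*3 = 1 - 1*69 = 1 - 69 = -68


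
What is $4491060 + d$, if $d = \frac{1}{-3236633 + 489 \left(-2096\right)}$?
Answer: $\frac{19138998001619}{4261577} \approx 4.4911 \cdot 10^{6}$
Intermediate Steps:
$d = - \frac{1}{4261577}$ ($d = \frac{1}{-3236633 - 1024944} = \frac{1}{-4261577} = - \frac{1}{4261577} \approx -2.3465 \cdot 10^{-7}$)
$4491060 + d = 4491060 - \frac{1}{4261577} = \frac{19138998001619}{4261577}$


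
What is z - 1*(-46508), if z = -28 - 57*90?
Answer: 41350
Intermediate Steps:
z = -5158 (z = -28 - 5130 = -5158)
z - 1*(-46508) = -5158 - 1*(-46508) = -5158 + 46508 = 41350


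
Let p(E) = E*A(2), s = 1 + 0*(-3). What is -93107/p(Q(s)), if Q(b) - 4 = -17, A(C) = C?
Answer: 93107/26 ≈ 3581.0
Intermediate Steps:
s = 1 (s = 1 + 0 = 1)
Q(b) = -13 (Q(b) = 4 - 17 = -13)
p(E) = 2*E (p(E) = E*2 = 2*E)
-93107/p(Q(s)) = -93107/(2*(-13)) = -93107/(-26) = -93107*(-1/26) = 93107/26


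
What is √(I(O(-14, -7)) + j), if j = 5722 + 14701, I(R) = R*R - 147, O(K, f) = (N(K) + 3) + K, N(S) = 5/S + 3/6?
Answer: 10*√9993/7 ≈ 142.81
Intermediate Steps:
N(S) = ½ + 5/S (N(S) = 5/S + 3*(⅙) = 5/S + ½ = ½ + 5/S)
O(K, f) = 3 + K + (10 + K)/(2*K) (O(K, f) = ((10 + K)/(2*K) + 3) + K = (3 + (10 + K)/(2*K)) + K = 3 + K + (10 + K)/(2*K))
I(R) = -147 + R² (I(R) = R² - 147 = -147 + R²)
j = 20423
√(I(O(-14, -7)) + j) = √((-147 + (7/2 - 14 + 5/(-14))²) + 20423) = √((-147 + (7/2 - 14 + 5*(-1/14))²) + 20423) = √((-147 + (7/2 - 14 - 5/14)²) + 20423) = √((-147 + (-76/7)²) + 20423) = √((-147 + 5776/49) + 20423) = √(-1427/49 + 20423) = √(999300/49) = 10*√9993/7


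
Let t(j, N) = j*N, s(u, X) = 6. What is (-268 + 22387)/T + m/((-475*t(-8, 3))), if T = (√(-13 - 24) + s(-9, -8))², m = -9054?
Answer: 3*(-14009203*I - 6036*√37)/(1900*(I + 12*√37)) ≈ -4.9449 - 302.97*I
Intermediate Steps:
t(j, N) = N*j
T = (6 + I*√37)² (T = (√(-13 - 24) + 6)² = (√(-37) + 6)² = (I*√37 + 6)² = (6 + I*√37)² ≈ -1.0 + 72.993*I)
(-268 + 22387)/T + m/((-475*t(-8, 3))) = (-268 + 22387)/((6 + I*√37)²) - 9054/((-1425*(-8))) = 22119/(6 + I*√37)² - 9054/((-475*(-24))) = 22119/(6 + I*√37)² - 9054/11400 = 22119/(6 + I*√37)² - 9054*1/11400 = 22119/(6 + I*√37)² - 1509/1900 = -1509/1900 + 22119/(6 + I*√37)²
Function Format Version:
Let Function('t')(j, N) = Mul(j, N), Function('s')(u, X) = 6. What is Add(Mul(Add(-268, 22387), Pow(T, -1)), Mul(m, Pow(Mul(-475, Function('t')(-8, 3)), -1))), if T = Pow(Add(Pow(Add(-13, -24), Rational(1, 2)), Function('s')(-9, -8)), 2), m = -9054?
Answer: Mul(Rational(3, 1900), Pow(Add(I, Mul(12, Pow(37, Rational(1, 2)))), -1), Add(Mul(-14009203, I), Mul(-6036, Pow(37, Rational(1, 2))))) ≈ Add(-4.9449, Mul(-302.97, I))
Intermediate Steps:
Function('t')(j, N) = Mul(N, j)
T = Pow(Add(6, Mul(I, Pow(37, Rational(1, 2)))), 2) (T = Pow(Add(Pow(Add(-13, -24), Rational(1, 2)), 6), 2) = Pow(Add(Pow(-37, Rational(1, 2)), 6), 2) = Pow(Add(Mul(I, Pow(37, Rational(1, 2))), 6), 2) = Pow(Add(6, Mul(I, Pow(37, Rational(1, 2)))), 2) ≈ Add(-1.000, Mul(72.993, I)))
Add(Mul(Add(-268, 22387), Pow(T, -1)), Mul(m, Pow(Mul(-475, Function('t')(-8, 3)), -1))) = Add(Mul(Add(-268, 22387), Pow(Pow(Add(6, Mul(I, Pow(37, Rational(1, 2)))), 2), -1)), Mul(-9054, Pow(Mul(-475, Mul(3, -8)), -1))) = Add(Mul(22119, Pow(Add(6, Mul(I, Pow(37, Rational(1, 2)))), -2)), Mul(-9054, Pow(Mul(-475, -24), -1))) = Add(Mul(22119, Pow(Add(6, Mul(I, Pow(37, Rational(1, 2)))), -2)), Mul(-9054, Pow(11400, -1))) = Add(Mul(22119, Pow(Add(6, Mul(I, Pow(37, Rational(1, 2)))), -2)), Mul(-9054, Rational(1, 11400))) = Add(Mul(22119, Pow(Add(6, Mul(I, Pow(37, Rational(1, 2)))), -2)), Rational(-1509, 1900)) = Add(Rational(-1509, 1900), Mul(22119, Pow(Add(6, Mul(I, Pow(37, Rational(1, 2)))), -2)))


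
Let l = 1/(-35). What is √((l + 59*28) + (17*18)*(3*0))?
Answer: √2023665/35 ≈ 40.644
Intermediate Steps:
l = -1/35 ≈ -0.028571
√((l + 59*28) + (17*18)*(3*0)) = √((-1/35 + 59*28) + (17*18)*(3*0)) = √((-1/35 + 1652) + 306*0) = √(57819/35 + 0) = √(57819/35) = √2023665/35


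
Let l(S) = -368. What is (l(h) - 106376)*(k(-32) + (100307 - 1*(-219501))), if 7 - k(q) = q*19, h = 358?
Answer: -34203232712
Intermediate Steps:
k(q) = 7 - 19*q (k(q) = 7 - q*19 = 7 - 19*q)
(l(h) - 106376)*(k(-32) + (100307 - 1*(-219501))) = (-368 - 106376)*((7 - 19*(-32)) + (100307 - 1*(-219501))) = -106744*((7 + 608) + (100307 + 219501)) = -106744*(615 + 319808) = -106744*320423 = -34203232712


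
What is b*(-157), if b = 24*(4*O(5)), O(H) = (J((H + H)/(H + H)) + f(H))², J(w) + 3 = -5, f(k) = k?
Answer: -135648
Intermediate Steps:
J(w) = -8 (J(w) = -3 - 5 = -8)
O(H) = (-8 + H)²
b = 864 (b = 24*(4*(-8 + 5)²) = 24*(4*(-3)²) = 24*(4*9) = 24*36 = 864)
b*(-157) = 864*(-157) = -135648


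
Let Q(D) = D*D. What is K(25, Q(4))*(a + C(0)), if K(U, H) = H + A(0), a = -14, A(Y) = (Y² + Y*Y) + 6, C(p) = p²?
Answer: -308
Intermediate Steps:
Q(D) = D²
A(Y) = 6 + 2*Y² (A(Y) = (Y² + Y²) + 6 = 2*Y² + 6 = 6 + 2*Y²)
K(U, H) = 6 + H (K(U, H) = H + (6 + 2*0²) = H + (6 + 2*0) = H + (6 + 0) = H + 6 = 6 + H)
K(25, Q(4))*(a + C(0)) = (6 + 4²)*(-14 + 0²) = (6 + 16)*(-14 + 0) = 22*(-14) = -308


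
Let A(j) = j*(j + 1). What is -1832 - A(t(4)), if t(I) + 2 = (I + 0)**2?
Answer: -2042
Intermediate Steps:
t(I) = -2 + I**2 (t(I) = -2 + (I + 0)**2 = -2 + I**2)
A(j) = j*(1 + j)
-1832 - A(t(4)) = -1832 - (-2 + 4**2)*(1 + (-2 + 4**2)) = -1832 - (-2 + 16)*(1 + (-2 + 16)) = -1832 - 14*(1 + 14) = -1832 - 14*15 = -1832 - 1*210 = -1832 - 210 = -2042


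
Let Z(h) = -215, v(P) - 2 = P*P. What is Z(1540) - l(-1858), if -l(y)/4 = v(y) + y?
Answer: 13801017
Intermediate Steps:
v(P) = 2 + P² (v(P) = 2 + P*P = 2 + P²)
l(y) = -8 - 4*y - 4*y² (l(y) = -4*((2 + y²) + y) = -4*(2 + y + y²) = -8 - 4*y - 4*y²)
Z(1540) - l(-1858) = -215 - (-8 - 4*(-1858) - 4*(-1858)²) = -215 - (-8 + 7432 - 4*3452164) = -215 - (-8 + 7432 - 13808656) = -215 - 1*(-13801232) = -215 + 13801232 = 13801017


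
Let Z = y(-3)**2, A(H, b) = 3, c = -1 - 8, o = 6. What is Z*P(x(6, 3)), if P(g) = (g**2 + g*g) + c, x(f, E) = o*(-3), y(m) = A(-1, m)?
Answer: 5751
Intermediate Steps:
c = -9
y(m) = 3
x(f, E) = -18 (x(f, E) = 6*(-3) = -18)
P(g) = -9 + 2*g**2 (P(g) = (g**2 + g*g) - 9 = (g**2 + g**2) - 9 = 2*g**2 - 9 = -9 + 2*g**2)
Z = 9 (Z = 3**2 = 9)
Z*P(x(6, 3)) = 9*(-9 + 2*(-18)**2) = 9*(-9 + 2*324) = 9*(-9 + 648) = 9*639 = 5751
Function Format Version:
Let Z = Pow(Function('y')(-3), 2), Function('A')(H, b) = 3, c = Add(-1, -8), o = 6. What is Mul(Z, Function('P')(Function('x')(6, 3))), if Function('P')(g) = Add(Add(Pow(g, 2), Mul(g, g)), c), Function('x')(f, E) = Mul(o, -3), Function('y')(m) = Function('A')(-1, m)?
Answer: 5751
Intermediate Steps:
c = -9
Function('y')(m) = 3
Function('x')(f, E) = -18 (Function('x')(f, E) = Mul(6, -3) = -18)
Function('P')(g) = Add(-9, Mul(2, Pow(g, 2))) (Function('P')(g) = Add(Add(Pow(g, 2), Mul(g, g)), -9) = Add(Add(Pow(g, 2), Pow(g, 2)), -9) = Add(Mul(2, Pow(g, 2)), -9) = Add(-9, Mul(2, Pow(g, 2))))
Z = 9 (Z = Pow(3, 2) = 9)
Mul(Z, Function('P')(Function('x')(6, 3))) = Mul(9, Add(-9, Mul(2, Pow(-18, 2)))) = Mul(9, Add(-9, Mul(2, 324))) = Mul(9, Add(-9, 648)) = Mul(9, 639) = 5751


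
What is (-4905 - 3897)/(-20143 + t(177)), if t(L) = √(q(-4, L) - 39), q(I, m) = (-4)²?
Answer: 29549781/67623412 + 1467*I*√23/67623412 ≈ 0.43698 + 0.00010404*I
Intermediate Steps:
q(I, m) = 16
t(L) = I*√23 (t(L) = √(16 - 39) = √(-23) = I*√23)
(-4905 - 3897)/(-20143 + t(177)) = (-4905 - 3897)/(-20143 + I*√23) = -8802/(-20143 + I*√23)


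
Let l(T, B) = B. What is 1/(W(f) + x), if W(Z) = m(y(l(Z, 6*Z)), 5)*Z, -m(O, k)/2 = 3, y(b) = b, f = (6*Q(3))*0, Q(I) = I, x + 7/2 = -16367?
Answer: -2/32741 ≈ -6.1085e-5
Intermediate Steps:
x = -32741/2 (x = -7/2 - 16367 = -32741/2 ≈ -16371.)
f = 0 (f = (6*3)*0 = 18*0 = 0)
m(O, k) = -6 (m(O, k) = -2*3 = -6)
W(Z) = -6*Z
1/(W(f) + x) = 1/(-6*0 - 32741/2) = 1/(0 - 32741/2) = 1/(-32741/2) = -2/32741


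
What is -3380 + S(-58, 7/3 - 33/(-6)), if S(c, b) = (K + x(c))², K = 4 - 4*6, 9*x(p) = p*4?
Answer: -104036/81 ≈ -1284.4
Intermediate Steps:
x(p) = 4*p/9 (x(p) = (p*4)/9 = (4*p)/9 = 4*p/9)
K = -20 (K = 4 - 24 = -20)
S(c, b) = (-20 + 4*c/9)²
-3380 + S(-58, 7/3 - 33/(-6)) = -3380 + 16*(-45 - 58)²/81 = -3380 + (16/81)*(-103)² = -3380 + (16/81)*10609 = -3380 + 169744/81 = -104036/81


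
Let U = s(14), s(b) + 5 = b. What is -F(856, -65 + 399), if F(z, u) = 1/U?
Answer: -⅑ ≈ -0.11111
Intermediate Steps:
s(b) = -5 + b
U = 9 (U = -5 + 14 = 9)
F(z, u) = ⅑ (F(z, u) = 1/9 = ⅑)
-F(856, -65 + 399) = -1*⅑ = -⅑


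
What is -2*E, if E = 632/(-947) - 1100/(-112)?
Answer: -242729/13258 ≈ -18.308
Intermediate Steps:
E = 242729/26516 (E = 632*(-1/947) - 1100*(-1/112) = -632/947 + 275/28 = 242729/26516 ≈ 9.1541)
-2*E = -2*242729/26516 = -242729/13258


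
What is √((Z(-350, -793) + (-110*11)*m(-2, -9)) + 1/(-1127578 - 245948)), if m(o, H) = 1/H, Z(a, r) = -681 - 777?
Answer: I*√277442785200966/457842 ≈ 36.381*I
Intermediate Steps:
Z(a, r) = -1458
√((Z(-350, -793) + (-110*11)*m(-2, -9)) + 1/(-1127578 - 245948)) = √((-1458 - 110*11/(-9)) + 1/(-1127578 - 245948)) = √((-1458 - 1210*(-⅑)) + 1/(-1373526)) = √((-1458 + 1210/9) - 1/1373526) = √(-11912/9 - 1/1373526) = √(-605979323/457842) = I*√277442785200966/457842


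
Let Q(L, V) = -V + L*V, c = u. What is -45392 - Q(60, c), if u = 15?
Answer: -46277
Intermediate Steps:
c = 15
-45392 - Q(60, c) = -45392 - 15*(-1 + 60) = -45392 - 15*59 = -45392 - 1*885 = -45392 - 885 = -46277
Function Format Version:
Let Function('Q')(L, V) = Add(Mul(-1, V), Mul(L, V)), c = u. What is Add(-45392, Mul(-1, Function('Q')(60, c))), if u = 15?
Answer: -46277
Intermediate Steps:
c = 15
Add(-45392, Mul(-1, Function('Q')(60, c))) = Add(-45392, Mul(-1, Mul(15, Add(-1, 60)))) = Add(-45392, Mul(-1, Mul(15, 59))) = Add(-45392, Mul(-1, 885)) = Add(-45392, -885) = -46277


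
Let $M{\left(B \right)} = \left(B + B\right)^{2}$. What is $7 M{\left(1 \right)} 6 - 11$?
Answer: $157$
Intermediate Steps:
$M{\left(B \right)} = 4 B^{2}$ ($M{\left(B \right)} = \left(2 B\right)^{2} = 4 B^{2}$)
$7 M{\left(1 \right)} 6 - 11 = 7 \cdot 4 \cdot 1^{2} \cdot 6 - 11 = 7 \cdot 4 \cdot 1 \cdot 6 - 11 = 7 \cdot 4 \cdot 6 - 11 = 7 \cdot 24 - 11 = 168 - 11 = 157$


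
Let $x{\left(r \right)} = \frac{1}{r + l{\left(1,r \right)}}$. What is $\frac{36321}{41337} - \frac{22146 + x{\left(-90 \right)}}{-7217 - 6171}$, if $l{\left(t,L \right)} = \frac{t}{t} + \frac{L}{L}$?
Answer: $\frac{41116952221}{16233646176} \approx 2.5328$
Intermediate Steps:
$l{\left(t,L \right)} = 2$ ($l{\left(t,L \right)} = 1 + 1 = 2$)
$x{\left(r \right)} = \frac{1}{2 + r}$ ($x{\left(r \right)} = \frac{1}{r + 2} = \frac{1}{2 + r}$)
$\frac{36321}{41337} - \frac{22146 + x{\left(-90 \right)}}{-7217 - 6171} = \frac{36321}{41337} - \frac{22146 + \frac{1}{2 - 90}}{-7217 - 6171} = 36321 \cdot \frac{1}{41337} - \frac{22146 + \frac{1}{-88}}{-13388} = \frac{12107}{13779} - \left(22146 - \frac{1}{88}\right) \left(- \frac{1}{13388}\right) = \frac{12107}{13779} - \frac{1948847}{88} \left(- \frac{1}{13388}\right) = \frac{12107}{13779} - - \frac{1948847}{1178144} = \frac{12107}{13779} + \frac{1948847}{1178144} = \frac{41116952221}{16233646176}$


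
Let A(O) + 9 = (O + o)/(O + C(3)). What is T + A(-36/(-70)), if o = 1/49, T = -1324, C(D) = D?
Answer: -1147582/861 ≈ -1332.8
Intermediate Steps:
o = 1/49 ≈ 0.020408
A(O) = -9 + (1/49 + O)/(3 + O) (A(O) = -9 + (O + 1/49)/(O + 3) = -9 + (1/49 + O)/(3 + O))
T + A(-36/(-70)) = -1324 + 2*(-661 - (-7056)/(-70))/(49*(3 - 36/(-70))) = -1324 + 2*(-661 - (-7056)*(-1)/70)/(49*(3 - 36*(-1/70))) = -1324 + 2*(-661 - 196*18/35)/(49*(3 + 18/35)) = -1324 + 2*(-661 - 504/5)/(49*(123/35)) = -1324 + (2/49)*(35/123)*(-3809/5) = -1324 - 7618/861 = -1147582/861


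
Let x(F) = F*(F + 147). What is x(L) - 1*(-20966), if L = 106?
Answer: 47784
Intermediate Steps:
x(F) = F*(147 + F)
x(L) - 1*(-20966) = 106*(147 + 106) - 1*(-20966) = 106*253 + 20966 = 26818 + 20966 = 47784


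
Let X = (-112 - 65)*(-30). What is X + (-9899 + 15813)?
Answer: 11224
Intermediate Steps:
X = 5310 (X = -177*(-30) = 5310)
X + (-9899 + 15813) = 5310 + (-9899 + 15813) = 5310 + 5914 = 11224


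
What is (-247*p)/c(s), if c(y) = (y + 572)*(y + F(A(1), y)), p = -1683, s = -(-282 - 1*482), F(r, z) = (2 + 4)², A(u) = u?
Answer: 415701/1068800 ≈ 0.38894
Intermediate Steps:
F(r, z) = 36 (F(r, z) = 6² = 36)
s = 764 (s = -(-282 - 482) = -1*(-764) = 764)
c(y) = (36 + y)*(572 + y) (c(y) = (y + 572)*(y + 36) = (572 + y)*(36 + y) = (36 + y)*(572 + y))
(-247*p)/c(s) = (-247*(-1683))/(20592 + 764² + 608*764) = 415701/(20592 + 583696 + 464512) = 415701/1068800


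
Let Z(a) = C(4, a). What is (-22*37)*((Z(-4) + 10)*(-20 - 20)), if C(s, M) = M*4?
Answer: -195360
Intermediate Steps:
C(s, M) = 4*M
Z(a) = 4*a
(-22*37)*((Z(-4) + 10)*(-20 - 20)) = (-22*37)*((4*(-4) + 10)*(-20 - 20)) = -814*(-16 + 10)*(-40) = -(-4884)*(-40) = -814*240 = -195360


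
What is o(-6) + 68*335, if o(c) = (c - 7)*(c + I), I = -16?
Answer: 23066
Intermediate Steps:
o(c) = (-16 + c)*(-7 + c) (o(c) = (c - 7)*(c - 16) = (-7 + c)*(-16 + c) = (-16 + c)*(-7 + c))
o(-6) + 68*335 = (112 + (-6)**2 - 23*(-6)) + 68*335 = (112 + 36 + 138) + 22780 = 286 + 22780 = 23066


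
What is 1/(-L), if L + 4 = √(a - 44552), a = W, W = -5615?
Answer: 4/50183 + I*√50167/50183 ≈ 7.9708e-5 + 0.0044633*I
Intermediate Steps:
a = -5615
L = -4 + I*√50167 (L = -4 + √(-5615 - 44552) = -4 + √(-50167) = -4 + I*√50167 ≈ -4.0 + 223.98*I)
1/(-L) = 1/(-(-4 + I*√50167)) = 1/(4 - I*√50167)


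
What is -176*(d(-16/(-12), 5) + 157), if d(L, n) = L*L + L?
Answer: -253616/9 ≈ -28180.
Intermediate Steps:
d(L, n) = L + L² (d(L, n) = L² + L = L + L²)
-176*(d(-16/(-12), 5) + 157) = -176*((-16/(-12))*(1 - 16/(-12)) + 157) = -176*((-16*(-1/12))*(1 - 16*(-1/12)) + 157) = -176*(4*(1 + 4/3)/3 + 157) = -176*((4/3)*(7/3) + 157) = -176*(28/9 + 157) = -176*1441/9 = -253616/9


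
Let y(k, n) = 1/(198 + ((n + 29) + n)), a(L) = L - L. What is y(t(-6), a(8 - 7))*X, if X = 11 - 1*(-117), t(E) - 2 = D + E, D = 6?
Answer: 128/227 ≈ 0.56388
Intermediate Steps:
t(E) = 8 + E (t(E) = 2 + (6 + E) = 8 + E)
a(L) = 0
X = 128 (X = 11 + 117 = 128)
y(k, n) = 1/(227 + 2*n) (y(k, n) = 1/(198 + ((29 + n) + n)) = 1/(198 + (29 + 2*n)) = 1/(227 + 2*n))
y(t(-6), a(8 - 7))*X = 128/(227 + 2*0) = 128/(227 + 0) = 128/227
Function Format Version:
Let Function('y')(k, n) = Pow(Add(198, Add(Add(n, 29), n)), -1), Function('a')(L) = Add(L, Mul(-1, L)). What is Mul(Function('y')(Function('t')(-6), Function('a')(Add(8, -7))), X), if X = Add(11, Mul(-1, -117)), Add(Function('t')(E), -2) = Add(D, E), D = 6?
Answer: Rational(128, 227) ≈ 0.56388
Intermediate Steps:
Function('t')(E) = Add(8, E) (Function('t')(E) = Add(2, Add(6, E)) = Add(8, E))
Function('a')(L) = 0
X = 128 (X = Add(11, 117) = 128)
Function('y')(k, n) = Pow(Add(227, Mul(2, n)), -1) (Function('y')(k, n) = Pow(Add(198, Add(Add(29, n), n)), -1) = Pow(Add(198, Add(29, Mul(2, n))), -1) = Pow(Add(227, Mul(2, n)), -1))
Mul(Function('y')(Function('t')(-6), Function('a')(Add(8, -7))), X) = Mul(Pow(Add(227, Mul(2, 0)), -1), 128) = Mul(Pow(Add(227, 0), -1), 128) = Mul(Pow(227, -1), 128) = Mul(Rational(1, 227), 128) = Rational(128, 227)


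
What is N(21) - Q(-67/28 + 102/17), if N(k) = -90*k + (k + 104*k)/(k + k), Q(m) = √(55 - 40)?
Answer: -3675/2 - √15 ≈ -1841.4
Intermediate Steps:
Q(m) = √15
N(k) = 105/2 - 90*k (N(k) = -90*k + (105*k)/((2*k)) = -90*k + (105*k)*(1/(2*k)) = -90*k + 105/2 = 105/2 - 90*k)
N(21) - Q(-67/28 + 102/17) = (105/2 - 90*21) - √15 = (105/2 - 1890) - √15 = -3675/2 - √15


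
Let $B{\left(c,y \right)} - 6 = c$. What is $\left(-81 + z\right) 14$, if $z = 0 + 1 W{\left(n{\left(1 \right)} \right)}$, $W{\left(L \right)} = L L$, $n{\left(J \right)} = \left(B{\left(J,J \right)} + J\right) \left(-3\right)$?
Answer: $6930$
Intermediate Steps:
$B{\left(c,y \right)} = 6 + c$
$n{\left(J \right)} = -18 - 6 J$ ($n{\left(J \right)} = \left(\left(6 + J\right) + J\right) \left(-3\right) = \left(6 + 2 J\right) \left(-3\right) = -18 - 6 J$)
$W{\left(L \right)} = L^{2}$
$z = 576$ ($z = 0 + 1 \left(-18 - 6\right)^{2} = 0 + 1 \left(-24\right)^{2} = 0 + 1 \cdot 576 = 0 + 576 = 576$)
$\left(-81 + z\right) 14 = \left(-81 + 576\right) 14 = 495 \cdot 14 = 6930$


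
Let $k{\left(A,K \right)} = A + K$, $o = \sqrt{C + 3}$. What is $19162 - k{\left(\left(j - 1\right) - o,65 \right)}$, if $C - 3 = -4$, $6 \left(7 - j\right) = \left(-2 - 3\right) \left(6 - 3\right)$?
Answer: $\frac{38177}{2} + \sqrt{2} \approx 19090.0$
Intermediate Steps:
$j = \frac{19}{2}$ ($j = 7 - \frac{\left(-2 - 3\right) \left(6 - 3\right)}{6} = 7 - \frac{\left(-5\right) 3}{6} = 7 - - \frac{5}{2} = 7 + \frac{5}{2} = \frac{19}{2} \approx 9.5$)
$C = -1$ ($C = 3 - 4 = -1$)
$o = \sqrt{2}$ ($o = \sqrt{-1 + 3} = \sqrt{2} \approx 1.4142$)
$19162 - k{\left(\left(j - 1\right) - o,65 \right)} = 19162 - \left(\left(\left(\frac{19}{2} - 1\right) - \sqrt{2}\right) + 65\right) = 19162 - \left(\left(\frac{17}{2} - \sqrt{2}\right) + 65\right) = 19162 - \left(\frac{147}{2} - \sqrt{2}\right) = \frac{38177}{2} + \sqrt{2}$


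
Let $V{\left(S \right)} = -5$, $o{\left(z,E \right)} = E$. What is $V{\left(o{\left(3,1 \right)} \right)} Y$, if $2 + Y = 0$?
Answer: $10$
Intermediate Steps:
$Y = -2$ ($Y = -2 + 0 = -2$)
$V{\left(o{\left(3,1 \right)} \right)} Y = \left(-5\right) \left(-2\right) = 10$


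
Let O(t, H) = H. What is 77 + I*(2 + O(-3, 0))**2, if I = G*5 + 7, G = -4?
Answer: 25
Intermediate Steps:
I = -13 (I = -4*5 + 7 = -20 + 7 = -13)
77 + I*(2 + O(-3, 0))**2 = 77 - 13*(2 + 0)**2 = 77 - 13*2**2 = 77 - 13*4 = 77 - 52 = 25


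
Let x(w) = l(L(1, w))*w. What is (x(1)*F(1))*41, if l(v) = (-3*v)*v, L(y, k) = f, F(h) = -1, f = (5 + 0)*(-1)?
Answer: 3075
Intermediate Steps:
f = -5 (f = 5*(-1) = -5)
L(y, k) = -5
l(v) = -3*v²
x(w) = -75*w (x(w) = (-3*(-5)²)*w = (-3*25)*w = -75*w)
(x(1)*F(1))*41 = (-75*1*(-1))*41 = -75*(-1)*41 = 75*41 = 3075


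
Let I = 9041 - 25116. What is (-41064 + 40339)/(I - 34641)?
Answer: 725/50716 ≈ 0.014295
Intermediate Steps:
I = -16075
(-41064 + 40339)/(I - 34641) = (-41064 + 40339)/(-16075 - 34641) = -725/(-50716) = -725*(-1/50716) = 725/50716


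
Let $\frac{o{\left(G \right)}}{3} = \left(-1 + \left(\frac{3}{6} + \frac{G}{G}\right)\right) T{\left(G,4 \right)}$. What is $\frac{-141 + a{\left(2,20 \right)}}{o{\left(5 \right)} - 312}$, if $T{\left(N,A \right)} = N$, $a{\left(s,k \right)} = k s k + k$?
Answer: $- \frac{194}{87} \approx -2.2299$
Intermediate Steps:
$a{\left(s,k \right)} = k + s k^{2}$ ($a{\left(s,k \right)} = s k^{2} + k = k + s k^{2}$)
$o{\left(G \right)} = \frac{3 G}{2}$ ($o{\left(G \right)} = 3 \left(-1 + \left(\frac{3}{6} + \frac{G}{G}\right)\right) G = 3 \left(-1 + \left(3 \cdot \frac{1}{6} + 1\right)\right) G = 3 \left(-1 + \left(\frac{1}{2} + 1\right)\right) G = 3 \left(-1 + \frac{3}{2}\right) G = 3 \frac{G}{2} = \frac{3 G}{2}$)
$\frac{-141 + a{\left(2,20 \right)}}{o{\left(5 \right)} - 312} = \frac{-141 + 20 \left(1 + 20 \cdot 2\right)}{\frac{3}{2} \cdot 5 - 312} = \frac{-141 + 20 \left(1 + 40\right)}{\frac{15}{2} - 312} = \frac{-141 + 20 \cdot 41}{- \frac{609}{2}} = \left(-141 + 820\right) \left(- \frac{2}{609}\right) = 679 \left(- \frac{2}{609}\right) = - \frac{194}{87}$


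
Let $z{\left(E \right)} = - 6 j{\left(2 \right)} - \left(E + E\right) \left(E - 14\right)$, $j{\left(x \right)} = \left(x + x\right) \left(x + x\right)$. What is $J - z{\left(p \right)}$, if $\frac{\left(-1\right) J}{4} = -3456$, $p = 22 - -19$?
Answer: $16134$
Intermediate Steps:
$p = 41$ ($p = 22 + 19 = 41$)
$J = 13824$ ($J = \left(-4\right) \left(-3456\right) = 13824$)
$j{\left(x \right)} = 4 x^{2}$ ($j{\left(x \right)} = 2 x 2 x = 4 x^{2}$)
$z{\left(E \right)} = -96 - 2 E \left(-14 + E\right)$ ($z{\left(E \right)} = - 6 \cdot 4 \cdot 2^{2} - \left(E + E\right) \left(E - 14\right) = - 6 \cdot 4 \cdot 4 - 2 E \left(-14 + E\right) = \left(-6\right) 16 - 2 E \left(-14 + E\right) = -96 - 2 E \left(-14 + E\right)$)
$J - z{\left(p \right)} = 13824 - \left(-96 - 2 \cdot 41^{2} + 28 \cdot 41\right) = 13824 - \left(-96 - 3362 + 1148\right) = 13824 - -2310 = 13824 + 2310 = 16134$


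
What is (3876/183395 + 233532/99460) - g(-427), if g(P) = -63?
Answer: 11923635102/182404667 ≈ 65.369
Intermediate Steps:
(3876/183395 + 233532/99460) - g(-427) = (3876/183395 + 233532/99460) - 1*(-63) = (3876*(1/183395) + 233532*(1/99460)) + 63 = (3876/183395 + 58383/24865) + 63 = 432141081/182404667 + 63 = 11923635102/182404667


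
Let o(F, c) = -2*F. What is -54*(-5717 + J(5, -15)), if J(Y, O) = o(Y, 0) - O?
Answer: 308448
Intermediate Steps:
J(Y, O) = -O - 2*Y (J(Y, O) = -2*Y - O = -O - 2*Y)
-54*(-5717 + J(5, -15)) = -54*(-5717 + (-1*(-15) - 2*5)) = -54*(-5717 + (15 - 10)) = -54*(-5717 + 5) = -54*(-5712) = 308448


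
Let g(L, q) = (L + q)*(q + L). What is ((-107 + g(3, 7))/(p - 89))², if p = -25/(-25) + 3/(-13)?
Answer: 8281/1315609 ≈ 0.0062944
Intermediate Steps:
p = 10/13 (p = -25*(-1/25) + 3*(-1/13) = 1 - 3/13 = 10/13 ≈ 0.76923)
g(L, q) = (L + q)² (g(L, q) = (L + q)*(L + q) = (L + q)²)
((-107 + g(3, 7))/(p - 89))² = ((-107 + (3 + 7)²)/(10/13 - 89))² = ((-107 + 10²)/(-1147/13))² = ((-107 + 100)*(-13/1147))² = (-7*(-13/1147))² = (91/1147)² = 8281/1315609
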